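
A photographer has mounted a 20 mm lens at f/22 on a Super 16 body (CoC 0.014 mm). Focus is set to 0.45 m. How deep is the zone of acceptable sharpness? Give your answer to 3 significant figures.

335 mm

Hyperfocal distance H = f²/(N·c) + f = 20²/(22 × 0.014) + 20 = 400/0.308 + 20 ≈ 1318.7 mm ≈ 1.319 m.
Near limit Dn = s·(H − f)/(H + s − 2f) = 450 × (1318.7 − 20) / (1318.7 + 450 − 2 × 20) = 450 × 1298.7 / 1728.7 ≈ 338.07 mm.
Far limit Df = s·(H − f)/(H − s) = 450 × (1318.7 − 20) / (1318.7 − 450) = 450 × 1298.7 / 868.7 ≈ 672.75 mm.
Depth of field = Df − Dn = 672.75 − 338.07 ≈ 334.68 mm.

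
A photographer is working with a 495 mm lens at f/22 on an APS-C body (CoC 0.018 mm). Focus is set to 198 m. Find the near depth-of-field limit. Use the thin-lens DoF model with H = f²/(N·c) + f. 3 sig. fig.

150 m

Hyperfocal distance H = f²/(N·c) + f = 495²/(22 × 0.018) + 495 = 245025/0.396 + 495 ≈ 619245.0 mm ≈ 619.2 m.
Near limit Dn = s·(H − f)/(H + s − 2f) = 198000 × (619245.0 − 495) / (619245.0 + 198000 − 2 × 495) = 198000 × 618750.0 / 816255.0 ≈ 150091 mm ≈ 150 m.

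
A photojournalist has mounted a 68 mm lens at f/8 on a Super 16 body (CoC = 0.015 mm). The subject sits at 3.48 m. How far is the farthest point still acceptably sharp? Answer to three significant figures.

Hyperfocal distance H = f²/(N·c) + f = 68²/(8 × 0.015) + 68 = 4624/0.12 + 68 ≈ 38601.3 mm ≈ 38.60 m.
Far limit Df = s·(H − f)/(H − s) = 3480 × (38601.3 − 68) / (38601.3 − 3480) = 3480 × 38533.3 / 35121.3 ≈ 3818.1 mm ≈ 3.82 m.

3.82 m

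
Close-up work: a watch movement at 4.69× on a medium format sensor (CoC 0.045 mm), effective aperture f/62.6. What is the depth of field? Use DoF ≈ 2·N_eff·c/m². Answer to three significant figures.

0.256 mm

At magnification m, DoF ≈ 2·N_eff·c/m² = 2 × 62.6 × 0.045 / 4.69² = 5.634 / 22 ≈ 0.256 mm.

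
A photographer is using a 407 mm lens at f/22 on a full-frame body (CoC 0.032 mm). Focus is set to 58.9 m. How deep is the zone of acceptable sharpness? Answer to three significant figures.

31.2 m

Hyperfocal distance H = f²/(N·c) + f = 407²/(22 × 0.032) + 407 = 165649/0.704 + 407 ≈ 235703.9 mm ≈ 235.7 m.
Near limit Dn = s·(H − f)/(H + s − 2f) = 58900 × (235703.9 − 407) / (235703.9 + 58900 − 2 × 407) = 58900 × 235296.9 / 293789.9 ≈ 47173 mm.
Far limit Df = s·(H − f)/(H − s) = 58900 × (235703.9 − 407) / (235703.9 − 58900) = 58900 × 235296.9 / 176803.9 ≈ 78386 mm.
Depth of field = Df − Dn = 78386 − 47173 ≈ 31213 mm ≈ 31.2 m.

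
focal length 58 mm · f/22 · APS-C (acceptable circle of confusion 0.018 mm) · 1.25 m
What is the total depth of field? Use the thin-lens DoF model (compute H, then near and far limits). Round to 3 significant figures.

358 mm

Hyperfocal distance H = f²/(N·c) + f = 58²/(22 × 0.018) + 58 = 3364/0.396 + 58 ≈ 8552.9 mm ≈ 8.553 m.
Near limit Dn = s·(H − f)/(H + s − 2f) = 1250 × (8552.9 − 58) / (8552.9 + 1250 − 2 × 58) = 1250 × 8494.9 / 9686.9 ≈ 1096.18 mm.
Far limit Df = s·(H − f)/(H − s) = 1250 × (8552.9 − 58) / (8552.9 − 1250) = 1250 × 8494.9 / 7302.9 ≈ 1454.03 mm.
Depth of field = Df − Dn = 1454.03 − 1096.18 ≈ 357.85 mm.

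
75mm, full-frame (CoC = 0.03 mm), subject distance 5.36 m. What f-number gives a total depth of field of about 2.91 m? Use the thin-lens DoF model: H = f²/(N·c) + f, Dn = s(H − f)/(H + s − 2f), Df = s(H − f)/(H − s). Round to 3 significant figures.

Write h = H − f = f²/(N·c). The thin-lens limits are Dn = s·h/(h + (s−f)) and Df = s·h/(h − (s−f)), so DoF = Df − Dn = 2·s·(s−f)·h / (h² − (s−f)²).
That is a quadratic in h: DoF·h² − 2·s·(s−f)·h − DoF·(s−f)² = 0 ⇒ h = (s−f)·(s + √(s² + DoF²)) / DoF = 5285 × (5360 + √(5360² + 2910²)) / 2910 = 5285 × (5360 + 6098.99) / 2910 ≈ 20811 mm.
Then N = f²/(c·h) = 75² / (0.03 × 20811) = 5625 / 624.34 ≈ 9.01.

f/9.01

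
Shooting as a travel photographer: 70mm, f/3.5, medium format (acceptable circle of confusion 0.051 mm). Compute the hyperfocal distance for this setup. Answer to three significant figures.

27.5 m

Hyperfocal distance H = f²/(N·c) + f = 70²/(3.5 × 0.051) + 70 = 4900/0.1785 + 70 ≈ 27521.0 mm ≈ 27.5 m.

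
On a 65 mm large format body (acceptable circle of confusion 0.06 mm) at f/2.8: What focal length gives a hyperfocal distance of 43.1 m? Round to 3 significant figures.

From H = f²/(N·c) + f, with f ≪ H: f ≈ √(H·N·c) = √(43100 × 2.8 × 0.06) = √7240.8 ≈ 85.09 mm.
Exact: f² + N·c·f − N·c·H = 0 ⇒ f = (−N·c + √((N·c)² + 4·N·c·H))/2 = (−0.168 + √28963)/2 ≈ 85.009 mm ≈ 85.0 mm.

85.0 mm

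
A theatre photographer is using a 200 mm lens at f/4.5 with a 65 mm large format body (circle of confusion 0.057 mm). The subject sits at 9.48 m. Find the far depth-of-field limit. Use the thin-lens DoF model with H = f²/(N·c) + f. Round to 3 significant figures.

Hyperfocal distance H = f²/(N·c) + f = 200²/(4.5 × 0.057) + 200 = 40000/0.2565 + 200 ≈ 156145.4 mm ≈ 156.1 m.
Far limit Df = s·(H − f)/(H − s) = 9480 × (156145.4 − 200) / (156145.4 − 9480) = 9480 × 155945.4 / 146665.4 ≈ 10080 mm ≈ 10.1 m.

10.1 m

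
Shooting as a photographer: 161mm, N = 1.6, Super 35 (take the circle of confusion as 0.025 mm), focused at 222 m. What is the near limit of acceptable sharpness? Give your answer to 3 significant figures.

165 m

Hyperfocal distance H = f²/(N·c) + f = 161²/(1.6 × 0.025) + 161 = 25921/0.04 + 161 ≈ 648186.0 mm ≈ 648.2 m.
Near limit Dn = s·(H − f)/(H + s − 2f) = 222000 × (648186.0 − 161) / (648186.0 + 222000 − 2 × 161) = 222000 × 648025.0 / 869864.0 ≈ 165384 mm ≈ 165 m.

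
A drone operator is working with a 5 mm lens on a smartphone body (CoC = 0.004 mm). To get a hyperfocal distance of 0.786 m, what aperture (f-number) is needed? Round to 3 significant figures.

Rearrange H = f²/(N·c) + f for N: N = f² / ((H − f)·c).
N = 5² / ((786 − 5) × 0.004) = 25 / 3.124 ≈ 8.

f/8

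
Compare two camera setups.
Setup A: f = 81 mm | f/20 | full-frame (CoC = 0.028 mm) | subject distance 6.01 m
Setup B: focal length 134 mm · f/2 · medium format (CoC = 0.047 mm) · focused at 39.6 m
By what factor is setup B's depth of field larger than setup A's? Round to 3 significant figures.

2.09

Setup A: H = 81²/(20×0.028) + 81 ≈ 11797.1 mm; DoF = Df − Dn = 12167.4 − 3990.6 ≈ 8176.8 mm.
Setup B: H = 134²/(2×0.047) + 134 ≈ 191155.3 mm; DoF = Df − Dn = 49912 − 32819 ≈ 17093 mm.
Ratio = 17093 / 8176.8 ≈ 2.09.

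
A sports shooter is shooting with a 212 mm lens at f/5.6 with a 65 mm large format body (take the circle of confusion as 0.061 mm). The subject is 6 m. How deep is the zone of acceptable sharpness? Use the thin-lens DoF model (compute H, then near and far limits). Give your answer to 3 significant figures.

0.529 m

Hyperfocal distance H = f²/(N·c) + f = 212²/(5.6 × 0.061) + 212 = 44944/0.3416 + 212 ≈ 131781.1 mm ≈ 131.8 m.
Near limit Dn = s·(H − f)/(H + s − 2f) = 6000 × (131781.1 − 212) / (131781.1 + 6000 − 2 × 212) = 6000 × 131569.1 / 137357.1 ≈ 5747.17 mm.
Far limit Df = s·(H − f)/(H − s) = 6000 × (131781.1 − 212) / (131781.1 − 6000) = 6000 × 131569.1 / 125781.1 ≈ 6276.10 mm.
Depth of field = Df − Dn = 6276.10 − 5747.17 ≈ 528.93 mm ≈ 0.529 m.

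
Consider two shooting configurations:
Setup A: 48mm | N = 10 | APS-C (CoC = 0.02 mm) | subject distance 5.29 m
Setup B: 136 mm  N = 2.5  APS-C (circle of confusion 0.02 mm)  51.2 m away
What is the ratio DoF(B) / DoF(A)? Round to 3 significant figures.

2.37

Setup A: H = 48²/(10×0.02) + 48 ≈ 11568.0 mm; DoF = Df − Dn = 9707.0 − 3635.7 ≈ 6071.3 mm.
Setup B: H = 136²/(2.5×0.02) + 136 ≈ 370056.0 mm; DoF = Df − Dn = 59400 − 44990 ≈ 14410 mm.
Ratio = 14410 / 6071.3 ≈ 2.37.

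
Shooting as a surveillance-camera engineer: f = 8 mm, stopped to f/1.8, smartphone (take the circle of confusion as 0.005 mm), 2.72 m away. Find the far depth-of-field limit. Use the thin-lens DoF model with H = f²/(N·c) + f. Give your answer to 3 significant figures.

Hyperfocal distance H = f²/(N·c) + f = 8²/(1.8 × 0.005) + 8 = 64/0.009 + 8 ≈ 7119.1 mm ≈ 7.119 m.
Far limit Df = s·(H − f)/(H − s) = 2720 × (7119.1 − 8) / (7119.1 − 2720) = 2720 × 7111.1 / 4399.1 ≈ 4396.8 mm ≈ 4.40 m.

4.40 m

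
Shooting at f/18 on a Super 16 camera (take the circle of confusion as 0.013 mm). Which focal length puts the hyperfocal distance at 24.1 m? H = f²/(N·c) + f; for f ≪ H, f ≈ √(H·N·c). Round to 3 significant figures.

75.0 mm

From H = f²/(N·c) + f, with f ≪ H: f ≈ √(H·N·c) = √(24100 × 18 × 0.013) = √5639.4 ≈ 75.10 mm.
Exact: f² + N·c·f − N·c·H = 0 ⇒ f = (−N·c + √((N·c)² + 4·N·c·H))/2 = (−0.234 + √22558)/2 ≈ 74.979 mm ≈ 75.0 mm.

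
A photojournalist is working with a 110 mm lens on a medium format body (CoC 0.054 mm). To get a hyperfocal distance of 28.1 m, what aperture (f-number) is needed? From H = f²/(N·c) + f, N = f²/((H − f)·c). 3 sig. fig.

Rearrange H = f²/(N·c) + f for N: N = f² / ((H − f)·c).
N = 110² / ((28100 − 110) × 0.054) = 12100 / 1511 ≈ 8.01.

f/8.01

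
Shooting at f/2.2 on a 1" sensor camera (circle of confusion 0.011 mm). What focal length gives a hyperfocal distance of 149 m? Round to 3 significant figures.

From H = f²/(N·c) + f, with f ≪ H: f ≈ √(H·N·c) = √(149000 × 2.2 × 0.011) = √3605.8 ≈ 60.05 mm.
Exact: f² + N·c·f − N·c·H = 0 ⇒ f = (−N·c + √((N·c)² + 4·N·c·H))/2 = (−0.0242 + √14423)/2 ≈ 60.036 mm ≈ 60.0 mm.

60.0 mm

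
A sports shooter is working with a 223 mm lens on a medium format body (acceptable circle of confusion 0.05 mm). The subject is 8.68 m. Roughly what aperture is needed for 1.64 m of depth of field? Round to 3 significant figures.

f/11

Write h = H − f = f²/(N·c). The thin-lens limits are Dn = s·h/(h + (s−f)) and Df = s·h/(h − (s−f)), so DoF = Df − Dn = 2·s·(s−f)·h / (h² − (s−f)²).
That is a quadratic in h: DoF·h² − 2·s·(s−f)·h − DoF·(s−f)² = 0 ⇒ h = (s−f)·(s + √(s² + DoF²)) / DoF = 8457 × (8680 + √(8680² + 1640²)) / 1640 = 8457 × (8680 + 8833.57) / 1640 ≈ 90312 mm.
Then N = f²/(c·h) = 223² / (0.05 × 90312) = 49729 / 4515.6 ≈ 11.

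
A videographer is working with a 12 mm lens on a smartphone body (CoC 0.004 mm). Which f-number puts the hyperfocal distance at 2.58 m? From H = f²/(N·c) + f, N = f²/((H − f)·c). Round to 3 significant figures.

f/14

Rearrange H = f²/(N·c) + f for N: N = f² / ((H − f)·c).
N = 12² / ((2580 − 12) × 0.004) = 144 / 10.27 ≈ 14.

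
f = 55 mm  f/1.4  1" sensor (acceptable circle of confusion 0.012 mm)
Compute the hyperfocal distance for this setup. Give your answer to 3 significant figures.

180 m

Hyperfocal distance H = f²/(N·c) + f = 55²/(1.4 × 0.012) + 55 = 3025/0.0168 + 55 ≈ 180114.5 mm ≈ 180 m.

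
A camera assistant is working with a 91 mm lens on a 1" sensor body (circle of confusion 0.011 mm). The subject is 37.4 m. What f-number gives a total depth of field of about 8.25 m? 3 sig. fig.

Write h = H − f = f²/(N·c). The thin-lens limits are Dn = s·h/(h + (s−f)) and Df = s·h/(h − (s−f)), so DoF = Df − Dn = 2·s·(s−f)·h / (h² − (s−f)²).
That is a quadratic in h: DoF·h² − 2·s·(s−f)·h − DoF·(s−f)² = 0 ⇒ h = (s−f)·(s + √(s² + DoF²)) / DoF = 37309 × (37400 + √(37400² + 8250²)) / 8250 = 37309 × (37400 + 38299.1) / 8250 ≈ 342334 mm.
Then N = f²/(c·h) = 91² / (0.011 × 342334) = 8281 / 3765.7 ≈ 2.20.

f/2.20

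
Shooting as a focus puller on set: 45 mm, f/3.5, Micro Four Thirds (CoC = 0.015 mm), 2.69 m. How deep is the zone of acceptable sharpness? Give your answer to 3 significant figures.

Hyperfocal distance H = f²/(N·c) + f = 45²/(3.5 × 0.015) + 45 = 2025/0.0525 + 45 ≈ 38616.4 mm ≈ 38.62 m.
Near limit Dn = s·(H − f)/(H + s − 2f) = 2690 × (38616.4 − 45) / (38616.4 + 2690 − 2 × 45) = 2690 × 38571.4 / 41216.4 ≈ 2517.37 mm.
Far limit Df = s·(H − f)/(H − s) = 2690 × (38616.4 − 45) / (38616.4 − 2690) = 2690 × 38571.4 / 35926.4 ≈ 2888.05 mm.
Depth of field = Df − Dn = 2888.05 − 2517.37 ≈ 370.68 mm.

371 mm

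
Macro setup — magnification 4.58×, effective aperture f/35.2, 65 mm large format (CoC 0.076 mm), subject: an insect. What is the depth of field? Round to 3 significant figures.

At magnification m, DoF ≈ 2·N_eff·c/m² = 2 × 35.2 × 0.076 / 4.58² = 5.35 / 20.98 ≈ 0.255 mm.

0.255 mm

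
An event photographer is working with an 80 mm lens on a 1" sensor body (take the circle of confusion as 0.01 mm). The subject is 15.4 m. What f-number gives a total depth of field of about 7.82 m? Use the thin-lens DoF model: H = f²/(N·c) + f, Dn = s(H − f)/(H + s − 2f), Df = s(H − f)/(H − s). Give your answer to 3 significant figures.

Write h = H − f = f²/(N·c). The thin-lens limits are Dn = s·h/(h + (s−f)) and Df = s·h/(h − (s−f)), so DoF = Df − Dn = 2·s·(s−f)·h / (h² − (s−f)²).
That is a quadratic in h: DoF·h² − 2·s·(s−f)·h − DoF·(s−f)² = 0 ⇒ h = (s−f)·(s + √(s² + DoF²)) / DoF = 15320 × (15400 + √(15400² + 7820²)) / 7820 = 15320 × (15400 + 17271.7) / 7820 ≈ 64006 mm.
Then N = f²/(c·h) = 80² / (0.01 × 64006) = 6400 / 640.06 ≈ 10.

f/10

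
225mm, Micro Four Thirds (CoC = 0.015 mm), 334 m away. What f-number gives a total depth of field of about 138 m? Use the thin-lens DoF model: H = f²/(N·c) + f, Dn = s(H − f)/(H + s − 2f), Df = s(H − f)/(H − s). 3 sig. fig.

Write h = H − f = f²/(N·c). The thin-lens limits are Dn = s·h/(h + (s−f)) and Df = s·h/(h − (s−f)), so DoF = Df − Dn = 2·s·(s−f)·h / (h² − (s−f)²).
That is a quadratic in h: DoF·h² − 2·s·(s−f)·h − DoF·(s−f)² = 0 ⇒ h = (s−f)·(s + √(s² + DoF²)) / DoF = 333775 × (334000 + √(334000² + 138000²)) / 138000 = 333775 × (334000 + 361386) / 138000 ≈ 1681902 mm.
Then N = f²/(c·h) = 225² / (0.015 × 1681902) = 50625 / 25229 ≈ 2.01.

f/2.01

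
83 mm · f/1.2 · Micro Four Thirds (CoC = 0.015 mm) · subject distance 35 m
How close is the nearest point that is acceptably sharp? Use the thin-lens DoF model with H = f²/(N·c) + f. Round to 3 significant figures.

Hyperfocal distance H = f²/(N·c) + f = 83²/(1.2 × 0.015) + 83 = 6889/0.018 + 83 ≈ 382805.2 mm ≈ 382.8 m.
Near limit Dn = s·(H − f)/(H + s − 2f) = 35000 × (382805.2 − 83) / (382805.2 + 35000 − 2 × 83) = 35000 × 382722.2 / 417639.2 ≈ 32074 mm ≈ 32.1 m.

32.1 m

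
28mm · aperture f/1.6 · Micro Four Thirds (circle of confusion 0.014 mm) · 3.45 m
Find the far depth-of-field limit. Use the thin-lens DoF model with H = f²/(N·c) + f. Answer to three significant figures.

3.82 m

Hyperfocal distance H = f²/(N·c) + f = 28²/(1.6 × 0.014) + 28 = 784/0.0224 + 28 ≈ 35028.0 mm ≈ 35.03 m.
Far limit Df = s·(H − f)/(H − s) = 3450 × (35028.0 − 28) / (35028.0 − 3450) = 3450 × 35000.0 / 31578.0 ≈ 3823.9 mm ≈ 3.82 m.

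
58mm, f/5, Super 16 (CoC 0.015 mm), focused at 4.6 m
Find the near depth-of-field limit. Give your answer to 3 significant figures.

4.18 m

Hyperfocal distance H = f²/(N·c) + f = 58²/(5 × 0.015) + 58 = 3364/0.075 + 58 ≈ 44911.3 mm ≈ 44.91 m.
Near limit Dn = s·(H − f)/(H + s − 2f) = 4600 × (44911.3 − 58) / (44911.3 + 4600 − 2 × 58) = 4600 × 44853.3 / 49395.3 ≈ 4177.0 mm ≈ 4.18 m.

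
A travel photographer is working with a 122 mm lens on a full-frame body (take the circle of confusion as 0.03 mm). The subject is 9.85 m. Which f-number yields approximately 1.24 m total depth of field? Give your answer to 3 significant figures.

f/3.20

Write h = H − f = f²/(N·c). The thin-lens limits are Dn = s·h/(h + (s−f)) and Df = s·h/(h − (s−f)), so DoF = Df − Dn = 2·s·(s−f)·h / (h² − (s−f)²).
That is a quadratic in h: DoF·h² − 2·s·(s−f)·h − DoF·(s−f)² = 0 ⇒ h = (s−f)·(s + √(s² + DoF²)) / DoF = 9728 × (9850 + √(9850² + 1240²)) / 1240 = 9728 × (9850 + 9927.74) / 1240 ≈ 155160 mm.
Then N = f²/(c·h) = 122² / (0.03 × 155160) = 14884 / 4654.8 ≈ 3.20.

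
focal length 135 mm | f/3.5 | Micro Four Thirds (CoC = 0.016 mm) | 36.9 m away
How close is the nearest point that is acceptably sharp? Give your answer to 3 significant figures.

Hyperfocal distance H = f²/(N·c) + f = 135²/(3.5 × 0.016) + 135 = 18225/0.056 + 135 ≈ 325581.4 mm ≈ 325.6 m.
Near limit Dn = s·(H − f)/(H + s − 2f) = 36900 × (325581.4 − 135) / (325581.4 + 36900 − 2 × 135) = 36900 × 325446.4 / 362211.4 ≈ 33155 mm ≈ 33.2 m.

33.2 m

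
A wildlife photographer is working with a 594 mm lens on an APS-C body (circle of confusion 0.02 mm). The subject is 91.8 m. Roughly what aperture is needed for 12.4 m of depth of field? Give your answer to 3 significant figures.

Write h = H − f = f²/(N·c). The thin-lens limits are Dn = s·h/(h + (s−f)) and Df = s·h/(h − (s−f)), so DoF = Df − Dn = 2·s·(s−f)·h / (h² − (s−f)²).
That is a quadratic in h: DoF·h² − 2·s·(s−f)·h − DoF·(s−f)² = 0 ⇒ h = (s−f)·(s + √(s² + DoF²)) / DoF = 91206 × (91800 + √(91800² + 12400²)) / 12400 = 91206 × (91800 + 92633.7) / 12400 ≈ 1356569 mm.
Then N = f²/(c·h) = 594² / (0.02 × 1356569) = 352836 / 27131 ≈ 13.

f/13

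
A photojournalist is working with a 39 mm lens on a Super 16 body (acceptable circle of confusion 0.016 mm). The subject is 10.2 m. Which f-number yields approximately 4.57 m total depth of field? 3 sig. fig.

Write h = H − f = f²/(N·c). The thin-lens limits are Dn = s·h/(h + (s−f)) and Df = s·h/(h − (s−f)), so DoF = Df − Dn = 2·s·(s−f)·h / (h² − (s−f)²).
That is a quadratic in h: DoF·h² − 2·s·(s−f)·h − DoF·(s−f)² = 0 ⇒ h = (s−f)·(s + √(s² + DoF²)) / DoF = 10161 × (10200 + √(10200² + 4570²)) / 4570 = 10161 × (10200 + 11177.0) / 4570 ≈ 47530 mm.
Then N = f²/(c·h) = 39² / (0.016 × 47530) = 1521 / 760.48 ≈ 2.00.

f/2.00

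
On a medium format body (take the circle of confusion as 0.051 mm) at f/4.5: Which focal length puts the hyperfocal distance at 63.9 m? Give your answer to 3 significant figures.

From H = f²/(N·c) + f, with f ≪ H: f ≈ √(H·N·c) = √(63900 × 4.5 × 0.051) = √14665 ≈ 121.1 mm.
The +f correction barely moves this — solving exactly, f² + N·c·f − N·c·H = 0 ⇒ f = (−N·c + √((N·c)² + 4·N·c·H))/2 = (−0.2295 + √58660)/2 ≈ 120.98 mm, so f ≈ 121 mm.

121 mm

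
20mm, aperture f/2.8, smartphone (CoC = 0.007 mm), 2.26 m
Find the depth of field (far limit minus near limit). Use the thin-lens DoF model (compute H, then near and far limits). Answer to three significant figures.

0.502 m

Hyperfocal distance H = f²/(N·c) + f = 20²/(2.8 × 0.007) + 20 = 400/0.0196 + 20 ≈ 20428.2 mm ≈ 20.43 m.
Near limit Dn = s·(H − f)/(H + s − 2f) = 2260 × (20428.2 − 20) / (20428.2 + 2260 − 2 × 20) = 2260 × 20408.2 / 22648.2 ≈ 2036.48 mm.
Far limit Df = s·(H − f)/(H − s) = 2260 × (20428.2 − 20) / (20428.2 − 2260) = 2260 × 20408.2 / 18168.2 ≈ 2538.64 mm.
Depth of field = Df − Dn = 2538.64 − 2036.48 ≈ 502.16 mm ≈ 0.502 m.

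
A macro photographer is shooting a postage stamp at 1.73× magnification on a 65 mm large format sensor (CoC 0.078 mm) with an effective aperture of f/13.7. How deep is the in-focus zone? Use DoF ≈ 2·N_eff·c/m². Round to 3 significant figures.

0.714 mm

At magnification m, DoF ≈ 2·N_eff·c/m² = 2 × 13.7 × 0.078 / 1.73² = 2.137 / 2.993 ≈ 0.714 mm.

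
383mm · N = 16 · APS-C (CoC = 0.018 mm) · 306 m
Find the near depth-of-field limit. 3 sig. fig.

Hyperfocal distance H = f²/(N·c) + f = 383²/(16 × 0.018) + 383 = 146689/0.288 + 383 ≈ 509719.8 mm ≈ 509.7 m.
Near limit Dn = s·(H − f)/(H + s − 2f) = 306000 × (509719.8 − 383) / (509719.8 + 306000 − 2 × 383) = 306000 × 509336.8 / 814953.8 ≈ 191246 mm ≈ 191 m.

191 m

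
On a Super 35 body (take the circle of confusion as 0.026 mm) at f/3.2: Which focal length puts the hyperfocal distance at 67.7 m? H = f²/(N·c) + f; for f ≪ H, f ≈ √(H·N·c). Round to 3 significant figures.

75.0 mm

From H = f²/(N·c) + f, with f ≪ H: f ≈ √(H·N·c) = √(67700 × 3.2 × 0.026) = √5632.6 ≈ 75.05 mm.
Exact: f² + N·c·f − N·c·H = 0 ⇒ f = (−N·c + √((N·c)² + 4·N·c·H))/2 = (−0.0832 + √22531)/2 ≈ 75.009 mm ≈ 75.0 mm.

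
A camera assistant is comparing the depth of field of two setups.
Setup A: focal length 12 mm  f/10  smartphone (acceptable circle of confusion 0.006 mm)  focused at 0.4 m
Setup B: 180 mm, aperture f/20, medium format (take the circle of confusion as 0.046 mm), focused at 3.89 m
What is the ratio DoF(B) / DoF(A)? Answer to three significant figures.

6.24

Setup A: H = 12²/(10×0.006) + 12 ≈ 2412.0 mm; DoF = Df − Dn = 477.14 − 344.33 ≈ 132.81 mm.
Setup B: H = 180²/(20×0.046) + 180 ≈ 35397.4 mm; DoF = Df − Dn = 4348.05 − 3519.26 ≈ 828.79 mm.
Ratio = 828.79 / 132.81 ≈ 6.24.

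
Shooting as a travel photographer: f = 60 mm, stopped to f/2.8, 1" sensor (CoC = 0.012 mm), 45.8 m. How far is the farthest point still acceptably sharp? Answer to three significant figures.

79.9 m

Hyperfocal distance H = f²/(N·c) + f = 60²/(2.8 × 0.012) + 60 = 3600/0.0336 + 60 ≈ 107202.9 mm ≈ 107.2 m.
Far limit Df = s·(H − f)/(H − s) = 45800 × (107202.9 − 60) / (107202.9 − 45800) = 45800 × 107142.9 / 61402.9 ≈ 79917 mm ≈ 79.9 m.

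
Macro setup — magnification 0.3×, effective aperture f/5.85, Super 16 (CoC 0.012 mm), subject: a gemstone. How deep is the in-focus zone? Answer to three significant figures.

1.56 mm

At magnification m, DoF ≈ 2·N_eff·c/m² = 2 × 5.85 × 0.012 / 0.3² = 0.1404 / 0.09 ≈ 1.56 mm.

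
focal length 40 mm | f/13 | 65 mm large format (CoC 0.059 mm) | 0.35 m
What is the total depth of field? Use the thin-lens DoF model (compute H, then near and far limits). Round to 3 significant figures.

106 mm

Hyperfocal distance H = f²/(N·c) + f = 40²/(13 × 0.059) + 40 = 1600/0.767 + 40 ≈ 2126.0 mm ≈ 2.126 m.
Near limit Dn = s·(H − f)/(H + s − 2f) = 350 × (2126.0 − 40) / (2126.0 + 350 − 2 × 40) = 350 × 2086.0 / 2396.0 ≈ 304.72 mm.
Far limit Df = s·(H − f)/(H − s) = 350 × (2126.0 − 40) / (2126.0 − 350) = 350 × 2086.0 / 1776.0 ≈ 411.09 mm.
Depth of field = Df − Dn = 411.09 − 304.72 ≈ 106.37 mm.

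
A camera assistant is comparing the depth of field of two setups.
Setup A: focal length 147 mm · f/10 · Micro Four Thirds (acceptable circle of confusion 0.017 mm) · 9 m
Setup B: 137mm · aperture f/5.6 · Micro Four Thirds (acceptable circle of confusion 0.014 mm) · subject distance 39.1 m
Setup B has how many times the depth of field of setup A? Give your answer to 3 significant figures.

10.4

Setup A: H = 147²/(10×0.017) + 147 ≈ 127258.8 mm; DoF = Df − Dn = 9673.8 − 8414.0 ≈ 1259.8 mm.
Setup B: H = 137²/(5.6×0.014) + 137 ≈ 239537.5 mm; DoF = Df − Dn = 46701 − 33627 ≈ 13074 mm.
Ratio = 13074 / 1259.8 ≈ 10.4.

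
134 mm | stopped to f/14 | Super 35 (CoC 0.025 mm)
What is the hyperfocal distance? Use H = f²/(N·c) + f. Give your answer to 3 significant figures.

51.4 m

Hyperfocal distance H = f²/(N·c) + f = 134²/(14 × 0.025) + 134 = 17956/0.35 + 134 ≈ 51436.9 mm ≈ 51.4 m.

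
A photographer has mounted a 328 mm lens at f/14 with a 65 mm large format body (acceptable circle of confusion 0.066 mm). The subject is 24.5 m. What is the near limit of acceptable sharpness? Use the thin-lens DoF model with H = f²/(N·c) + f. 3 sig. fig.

20.3 m

Hyperfocal distance H = f²/(N·c) + f = 328²/(14 × 0.066) + 328 = 107584/0.924 + 328 ≈ 116760.9 mm ≈ 116.8 m.
Near limit Dn = s·(H − f)/(H + s − 2f) = 24500 × (116760.9 − 328) / (116760.9 + 24500 − 2 × 328) = 24500 × 116432.9 / 140604.9 ≈ 20288 mm ≈ 20.3 m.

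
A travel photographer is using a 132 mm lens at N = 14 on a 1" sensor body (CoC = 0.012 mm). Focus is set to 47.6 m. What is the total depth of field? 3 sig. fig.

55.1 m

Hyperfocal distance H = f²/(N·c) + f = 132²/(14 × 0.012) + 132 = 17424/0.168 + 132 ≈ 103846.3 mm ≈ 103.8 m.
Near limit Dn = s·(H − f)/(H + s − 2f) = 47600 × (103846.3 − 132) / (103846.3 + 47600 − 2 × 132) = 47600 × 103714.3 / 151182.3 ≈ 32655 mm.
Far limit Df = s·(H − f)/(H − s) = 47600 × (103846.3 − 132) / (103846.3 − 47600) = 47600 × 103714.3 / 56246.3 ≈ 87771 mm.
Depth of field = Df − Dn = 87771 − 32655 ≈ 55116 mm ≈ 55.1 m.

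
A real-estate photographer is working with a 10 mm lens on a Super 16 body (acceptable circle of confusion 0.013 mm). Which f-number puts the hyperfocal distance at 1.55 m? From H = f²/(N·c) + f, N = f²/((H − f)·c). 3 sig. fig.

Rearrange H = f²/(N·c) + f for N: N = f² / ((H − f)·c).
N = 10² / ((1550 − 10) × 0.013) = 100 / 20.02 ≈ 5.

f/5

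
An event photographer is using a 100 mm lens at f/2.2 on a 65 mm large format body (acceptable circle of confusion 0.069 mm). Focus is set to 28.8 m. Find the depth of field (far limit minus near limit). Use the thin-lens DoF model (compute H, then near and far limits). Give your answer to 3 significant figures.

31.0 m

Hyperfocal distance H = f²/(N·c) + f = 100²/(2.2 × 0.069) + 100 = 10000/0.1518 + 100 ≈ 65976.2 mm ≈ 65.98 m.
Near limit Dn = s·(H − f)/(H + s − 2f) = 28800 × (65976.2 − 100) / (65976.2 + 28800 − 2 × 100) = 28800 × 65876.2 / 94576.2 ≈ 20060 mm.
Far limit Df = s·(H − f)/(H − s) = 28800 × (65976.2 − 100) / (65976.2 − 28800) = 28800 × 65876.2 / 37176.2 ≈ 51034 mm.
Depth of field = Df − Dn = 51034 − 20060 ≈ 30974 mm ≈ 31.0 m.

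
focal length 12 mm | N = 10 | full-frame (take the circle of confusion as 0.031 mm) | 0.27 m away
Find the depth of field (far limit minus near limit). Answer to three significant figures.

Hyperfocal distance H = f²/(N·c) + f = 12²/(10 × 0.031) + 12 = 144/0.31 + 12 ≈ 476.5 mm ≈ 0.477 m.
Near limit Dn = s·(H − f)/(H + s − 2f) = 270 × (476.5 − 12) / (476.5 + 270 − 2 × 12) = 270 × 464.5 / 722.5 ≈ 173.59 mm.
Far limit Df = s·(H − f)/(H − s) = 270 × (476.5 − 12) / (476.5 − 270) = 270 × 464.5 / 206.5 ≈ 607.31 mm.
Depth of field = Df − Dn = 607.31 − 173.59 ≈ 433.72 mm.

434 mm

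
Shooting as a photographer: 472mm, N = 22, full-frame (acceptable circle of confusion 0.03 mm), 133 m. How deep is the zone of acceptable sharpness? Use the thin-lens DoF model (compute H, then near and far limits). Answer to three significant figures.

123 m

Hyperfocal distance H = f²/(N·c) + f = 472²/(22 × 0.03) + 472 = 222784/0.66 + 472 ≈ 338023.5 mm ≈ 338.0 m.
Near limit Dn = s·(H − f)/(H + s − 2f) = 133000 × (338023.5 − 472) / (338023.5 + 133000 − 2 × 472) = 133000 × 337551.5 / 470079.5 ≈ 95504 mm.
Far limit Df = s·(H − f)/(H − s) = 133000 × (338023.5 − 472) / (338023.5 − 133000) = 133000 × 337551.5 / 205023.5 ≈ 218972 mm.
Depth of field = Df − Dn = 218972 − 95504 ≈ 123468 mm ≈ 123 m.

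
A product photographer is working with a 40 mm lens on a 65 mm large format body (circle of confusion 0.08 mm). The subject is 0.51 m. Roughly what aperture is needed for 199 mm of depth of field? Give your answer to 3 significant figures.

Write h = H − f = f²/(N·c). The thin-lens limits are Dn = s·h/(h + (s−f)) and Df = s·h/(h − (s−f)), so DoF = Df − Dn = 2·s·(s−f)·h / (h² − (s−f)²).
That is a quadratic in h: DoF·h² − 2·s·(s−f)·h − DoF·(s−f)² = 0 ⇒ h = (s−f)·(s + √(s² + DoF²)) / DoF = 470 × (510 + √(510² + 199²)) / 199 = 470 × (510 + 547.450) / 199 ≈ 2497.5 mm.
Then N = f²/(c·h) = 40² / (0.08 × 2497.5) = 1600 / 199.80 ≈ 8.01.

f/8.01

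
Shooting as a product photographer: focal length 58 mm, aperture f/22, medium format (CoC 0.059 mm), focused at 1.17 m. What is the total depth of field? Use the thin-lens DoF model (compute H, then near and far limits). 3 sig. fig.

Hyperfocal distance H = f²/(N·c) + f = 58²/(22 × 0.059) + 58 = 3364/1.298 + 58 ≈ 2649.7 mm ≈ 2.650 m.
Near limit Dn = s·(H − f)/(H + s − 2f) = 1170 × (2649.7 − 58) / (2649.7 + 1170 − 2 × 58) = 1170 × 2591.7 / 3703.7 ≈ 818.7 mm.
Far limit Df = s·(H − f)/(H − s) = 1170 × (2649.7 − 58) / (2649.7 − 1170) = 1170 × 2591.7 / 1479.7 ≈ 2049.3 mm.
Depth of field = Df − Dn = 2049.3 − 818.7 ≈ 1230.6 mm ≈ 1.23 m.

1.23 m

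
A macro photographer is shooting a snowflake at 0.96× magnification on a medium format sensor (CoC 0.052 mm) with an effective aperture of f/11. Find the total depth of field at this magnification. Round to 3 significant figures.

At magnification m, DoF ≈ 2·N_eff·c/m² = 2 × 11 × 0.052 / 0.96² = 1.144 / 0.9216 ≈ 1.24 mm.

1.24 mm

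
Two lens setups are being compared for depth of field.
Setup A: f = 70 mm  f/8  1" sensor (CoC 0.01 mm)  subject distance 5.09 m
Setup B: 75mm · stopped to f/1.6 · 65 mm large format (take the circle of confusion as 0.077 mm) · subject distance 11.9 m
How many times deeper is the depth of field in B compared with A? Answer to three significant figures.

7.87

Setup A: H = 70²/(8×0.01) + 70 ≈ 61320.0 mm; DoF = Df − Dn = 5544.42 − 4704.43 ≈ 839.99 mm.
Setup B: H = 75²/(1.6×0.077) + 75 ≈ 45732.5 mm; DoF = Df − Dn = 16059.2 − 9452.0 ≈ 6607.2 mm.
Ratio = 6607.2 / 839.99 ≈ 7.87.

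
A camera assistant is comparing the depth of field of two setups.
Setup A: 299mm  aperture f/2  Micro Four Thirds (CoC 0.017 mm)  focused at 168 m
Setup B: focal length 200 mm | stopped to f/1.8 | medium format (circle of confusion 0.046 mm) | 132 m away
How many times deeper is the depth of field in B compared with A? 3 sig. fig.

3.62

Setup A: H = 299²/(2×0.017) + 299 ≈ 2629740.2 mm; DoF = Df − Dn = 179445 − 157928 ≈ 21517 mm.
Setup B: H = 200²/(1.8×0.046) + 200 ≈ 483291.8 mm; DoF = Df − Dn = 181525 − 103706 ≈ 77819 mm.
Ratio = 77819 / 21517 ≈ 3.62.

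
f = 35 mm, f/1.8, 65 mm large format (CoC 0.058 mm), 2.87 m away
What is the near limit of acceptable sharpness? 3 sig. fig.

Hyperfocal distance H = f²/(N·c) + f = 35²/(1.8 × 0.058) + 35 = 1225/0.1044 + 35 ≈ 11768.7 mm ≈ 11.77 m.
Near limit Dn = s·(H − f)/(H + s − 2f) = 2870 × (11768.7 − 35) / (11768.7 + 2870 − 2 × 35) = 2870 × 11733.7 / 14568.7 ≈ 2311.5 mm ≈ 2.31 m.

2.31 m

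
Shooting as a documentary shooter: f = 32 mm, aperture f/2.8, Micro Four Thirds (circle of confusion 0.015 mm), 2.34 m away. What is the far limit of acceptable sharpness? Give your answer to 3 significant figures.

Hyperfocal distance H = f²/(N·c) + f = 32²/(2.8 × 0.015) + 32 = 1024/0.042 + 32 ≈ 24413.0 mm ≈ 24.41 m.
Far limit Df = s·(H − f)/(H − s) = 2340 × (24413.0 − 32) / (24413.0 − 2340) = 2340 × 24381.0 / 22073.0 ≈ 2584.7 mm ≈ 2.58 m.

2.58 m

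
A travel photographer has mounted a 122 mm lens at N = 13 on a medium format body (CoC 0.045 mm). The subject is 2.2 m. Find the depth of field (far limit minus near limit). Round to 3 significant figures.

Hyperfocal distance H = f²/(N·c) + f = 122²/(13 × 0.045) + 122 = 14884/0.585 + 122 ≈ 25564.7 mm ≈ 25.56 m.
Near limit Dn = s·(H − f)/(H + s − 2f) = 2200 × (25564.7 − 122) / (25564.7 + 2200 − 2 × 122) = 2200 × 25442.7 / 27520.7 ≈ 2033.89 mm.
Far limit Df = s·(H − f)/(H − s) = 2200 × (25564.7 − 122) / (25564.7 − 2200) = 2200 × 25442.7 / 23364.7 ≈ 2395.66 mm.
Depth of field = Df − Dn = 2395.66 − 2033.89 ≈ 361.77 mm.

362 mm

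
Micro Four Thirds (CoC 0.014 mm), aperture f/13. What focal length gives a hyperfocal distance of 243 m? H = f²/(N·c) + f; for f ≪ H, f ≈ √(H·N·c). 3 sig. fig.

210 mm

From H = f²/(N·c) + f, with f ≪ H: f ≈ √(H·N·c) = √(243000 × 13 × 0.014) = √44226 ≈ 210.3 mm.
The +f correction barely moves this — solving exactly, f² + N·c·f − N·c·H = 0 ⇒ f = (−N·c + √((N·c)² + 4·N·c·H))/2 = (−0.182 + √176904)/2 ≈ 210.21 mm, so f ≈ 210 mm.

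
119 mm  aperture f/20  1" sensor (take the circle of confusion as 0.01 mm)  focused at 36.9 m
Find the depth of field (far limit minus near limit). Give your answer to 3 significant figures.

Hyperfocal distance H = f²/(N·c) + f = 119²/(20 × 0.01) + 119 = 14161/0.2 + 119 ≈ 70924.0 mm ≈ 70.92 m.
Near limit Dn = s·(H − f)/(H + s − 2f) = 36900 × (70924.0 − 119) / (70924.0 + 36900 − 2 × 119) = 36900 × 70805.0 / 107586.0 ≈ 24285 mm.
Far limit Df = s·(H − f)/(H − s) = 36900 × (70924.0 − 119) / (70924.0 − 36900) = 36900 × 70805.0 / 34024.0 ≈ 76790 mm.
Depth of field = Df − Dn = 76790 − 24285 ≈ 52505 mm ≈ 52.5 m.

52.5 m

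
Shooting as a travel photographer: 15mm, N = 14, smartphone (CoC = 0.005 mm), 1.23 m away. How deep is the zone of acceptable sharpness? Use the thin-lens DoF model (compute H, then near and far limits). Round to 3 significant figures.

1.08 m

Hyperfocal distance H = f²/(N·c) + f = 15²/(14 × 0.005) + 15 = 225/0.07 + 15 ≈ 3229.3 mm ≈ 3.229 m.
Near limit Dn = s·(H − f)/(H + s − 2f) = 1230 × (3229.3 − 15) / (3229.3 + 1230 − 2 × 15) = 1230 × 3214.3 / 4429.3 ≈ 892.6 mm.
Far limit Df = s·(H − f)/(H − s) = 1230 × (3229.3 − 15) / (3229.3 − 1230) = 1230 × 3214.3 / 1999.3 ≈ 1977.5 mm.
Depth of field = Df − Dn = 1977.5 − 892.6 ≈ 1084.9 mm ≈ 1.08 m.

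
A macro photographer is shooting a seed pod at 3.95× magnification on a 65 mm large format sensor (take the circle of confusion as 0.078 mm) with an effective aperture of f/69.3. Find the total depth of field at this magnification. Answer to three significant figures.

At magnification m, DoF ≈ 2·N_eff·c/m² = 2 × 69.3 × 0.078 / 3.95² = 10.81 / 15.6 ≈ 0.693 mm.

0.693 mm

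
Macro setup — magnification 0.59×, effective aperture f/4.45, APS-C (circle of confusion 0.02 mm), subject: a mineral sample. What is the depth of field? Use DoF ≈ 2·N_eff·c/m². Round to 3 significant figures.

At magnification m, DoF ≈ 2·N_eff·c/m² = 2 × 4.45 × 0.02 / 0.59² = 0.178 / 0.3481 ≈ 0.511 mm.

0.511 mm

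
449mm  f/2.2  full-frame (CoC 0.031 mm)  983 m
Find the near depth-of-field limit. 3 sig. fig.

Hyperfocal distance H = f²/(N·c) + f = 449²/(2.2 × 0.031) + 449 = 201601/0.0682 + 449 ≈ 2956475.4 mm ≈ 2956 m.
Near limit Dn = s·(H − f)/(H + s − 2f) = 983000 × (2956475.4 − 449) / (2956475.4 + 983000 − 2 × 449) = 983000 × 2956026.4 / 3938577.4 ≈ 737772 mm ≈ 738 m.

738 m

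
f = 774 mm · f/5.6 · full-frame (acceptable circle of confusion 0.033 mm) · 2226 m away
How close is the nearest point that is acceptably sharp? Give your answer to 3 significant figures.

Hyperfocal distance H = f²/(N·c) + f = 774²/(5.6 × 0.033) + 774 = 599076/0.1848 + 774 ≈ 3242527.2 mm ≈ 3243 m.
Near limit Dn = s·(H − f)/(H + s − 2f) = 2226000 × (3242527.2 − 774) / (3242527.2 + 2226000 − 2 × 774) = 2226000 × 3241753.2 / 5466979.2 ≈ 1319951 mm ≈ 1320 m.

1320 m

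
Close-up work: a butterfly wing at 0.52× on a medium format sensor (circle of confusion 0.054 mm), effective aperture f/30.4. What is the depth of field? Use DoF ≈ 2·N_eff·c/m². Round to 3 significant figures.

At magnification m, DoF ≈ 2·N_eff·c/m² = 2 × 30.4 × 0.054 / 0.52² = 3.283 / 0.2704 ≈ 12.1 mm.

12.1 mm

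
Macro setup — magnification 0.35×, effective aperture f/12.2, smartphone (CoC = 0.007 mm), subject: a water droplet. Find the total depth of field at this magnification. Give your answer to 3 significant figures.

1.39 mm

At magnification m, DoF ≈ 2·N_eff·c/m² = 2 × 12.2 × 0.007 / 0.35² = 0.1708 / 0.1225 ≈ 1.39 mm.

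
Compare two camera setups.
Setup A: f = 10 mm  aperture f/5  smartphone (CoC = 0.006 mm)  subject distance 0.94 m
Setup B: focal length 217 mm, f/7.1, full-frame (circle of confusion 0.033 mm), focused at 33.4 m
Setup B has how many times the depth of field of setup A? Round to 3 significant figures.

19.9

Setup A: H = 10²/(5×0.006) + 10 ≈ 3343.3 mm; DoF = Df − Dn = 1303.74 − 734.95 ≈ 568.79 mm.
Setup B: H = 217²/(7.1×0.033) + 217 ≈ 201194.4 mm; DoF = Df − Dn = 40005 − 28667 ≈ 11338 mm.
Ratio = 11338 / 568.79 ≈ 19.9.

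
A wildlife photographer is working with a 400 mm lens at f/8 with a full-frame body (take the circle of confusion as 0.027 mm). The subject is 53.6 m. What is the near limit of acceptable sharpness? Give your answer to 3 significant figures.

50.0 m

Hyperfocal distance H = f²/(N·c) + f = 400²/(8 × 0.027) + 400 = 160000/0.216 + 400 ≈ 741140.7 mm ≈ 741.1 m.
Near limit Dn = s·(H − f)/(H + s − 2f) = 53600 × (741140.7 − 400) / (741140.7 + 53600 − 2 × 400) = 53600 × 740740.7 / 793940.7 ≈ 50008 mm ≈ 50.0 m.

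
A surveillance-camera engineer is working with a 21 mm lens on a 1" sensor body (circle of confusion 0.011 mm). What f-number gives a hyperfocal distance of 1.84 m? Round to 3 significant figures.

Rearrange H = f²/(N·c) + f for N: N = f² / ((H − f)·c).
N = 21² / ((1840 − 21) × 0.011) = 441 / 20.01 ≈ 22.

f/22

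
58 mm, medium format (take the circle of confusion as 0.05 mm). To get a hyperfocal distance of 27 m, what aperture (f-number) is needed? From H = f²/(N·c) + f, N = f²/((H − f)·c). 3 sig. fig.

Rearrange H = f²/(N·c) + f for N: N = f² / ((H − f)·c).
N = 58² / ((27000 − 58) × 0.05) = 3364 / 1347 ≈ 2.50.

f/2.50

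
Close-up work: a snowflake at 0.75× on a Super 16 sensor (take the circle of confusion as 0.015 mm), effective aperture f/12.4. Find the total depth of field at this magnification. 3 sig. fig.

0.661 mm

At magnification m, DoF ≈ 2·N_eff·c/m² = 2 × 12.4 × 0.015 / 0.75² = 0.372 / 0.5625 ≈ 0.661 mm.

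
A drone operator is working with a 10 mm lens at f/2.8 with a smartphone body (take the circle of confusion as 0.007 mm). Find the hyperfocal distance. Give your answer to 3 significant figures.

5.11 m

Hyperfocal distance H = f²/(N·c) + f = 10²/(2.8 × 0.007) + 10 = 100/0.0196 + 10 ≈ 5112.0 mm ≈ 5.11 m.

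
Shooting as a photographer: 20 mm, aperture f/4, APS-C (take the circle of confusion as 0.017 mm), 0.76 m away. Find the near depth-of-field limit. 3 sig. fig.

Hyperfocal distance H = f²/(N·c) + f = 20²/(4 × 0.017) + 20 = 400/0.068 + 20 ≈ 5902.4 mm ≈ 5.902 m.
Near limit Dn = s·(H − f)/(H + s − 2f) = 760 × (5902.4 − 20) / (5902.4 + 760 − 2 × 20) = 760 × 5882.4 / 6622.4 ≈ 675.08 mm ≈ 0.675 m.

0.675 m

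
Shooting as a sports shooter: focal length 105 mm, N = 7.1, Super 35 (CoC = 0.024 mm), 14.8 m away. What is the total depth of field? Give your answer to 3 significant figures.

Hyperfocal distance H = f²/(N·c) + f = 105²/(7.1 × 0.024) + 105 = 11025/0.1704 + 105 ≈ 64805.7 mm ≈ 64.81 m.
Near limit Dn = s·(H − f)/(H + s − 2f) = 14800 × (64805.7 − 105) / (64805.7 + 14800 − 2 × 105) = 14800 × 64700.7 / 79395.7 ≈ 12060.7 mm.
Far limit Df = s·(H − f)/(H − s) = 14800 × (64805.7 − 105) / (64805.7 − 14800) = 14800 × 64700.7 / 50005.7 ≈ 19149.2 mm.
Depth of field = Df − Dn = 19149.2 − 12060.7 ≈ 7088.5 mm ≈ 7.09 m.

7.09 m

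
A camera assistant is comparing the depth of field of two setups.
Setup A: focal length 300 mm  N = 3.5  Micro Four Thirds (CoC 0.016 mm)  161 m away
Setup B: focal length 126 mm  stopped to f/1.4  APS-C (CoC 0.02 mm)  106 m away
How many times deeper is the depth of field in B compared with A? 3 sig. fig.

Setup A: H = 300²/(3.5×0.016) + 300 ≈ 1607442.9 mm; DoF = Df − Dn = 178887 − 146365 ≈ 32522 mm.
Setup B: H = 126²/(1.4×0.02) + 126 ≈ 567126.0 mm; DoF = Df − Dn = 130337 − 89321 ≈ 41016 mm.
Ratio = 41016 / 32522 ≈ 1.26.

1.26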